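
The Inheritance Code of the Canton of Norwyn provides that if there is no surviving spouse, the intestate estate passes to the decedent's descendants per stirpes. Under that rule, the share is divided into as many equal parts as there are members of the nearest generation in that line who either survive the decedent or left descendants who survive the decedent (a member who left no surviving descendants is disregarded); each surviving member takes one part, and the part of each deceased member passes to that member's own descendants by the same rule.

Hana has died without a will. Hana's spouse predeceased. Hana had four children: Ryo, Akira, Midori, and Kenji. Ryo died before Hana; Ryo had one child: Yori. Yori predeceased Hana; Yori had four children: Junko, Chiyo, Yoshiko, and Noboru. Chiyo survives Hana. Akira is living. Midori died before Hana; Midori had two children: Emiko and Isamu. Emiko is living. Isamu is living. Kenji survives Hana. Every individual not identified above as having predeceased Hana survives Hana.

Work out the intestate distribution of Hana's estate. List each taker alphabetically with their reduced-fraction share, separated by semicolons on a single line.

There is no surviving spouse, so the entire estate passes to Hana's descendants per stirpes.
The estate is divided into 4 equal shares of 1/4 among Ryo, Akira, Midori, Kenji.
Ryo predeceased; the 1/4 allotted to Ryo's branch passes to Ryo's issue by representation.
Yori's line is the sole branch at this level, so the full 1/4 passes to Yori's issue by representation.
The 1/4 is divided into 4 equal shares of 1/16 among Junko, Chiyo, Yoshiko, Noboru.
Junko is living and takes 1/16.
Chiyo is living and takes 1/16.
Yoshiko is living and takes 1/16.
Noboru is living and takes 1/16.
Akira is living and takes 1/4.
Midori predeceased; the 1/4 allotted to Midori's branch passes to Midori's issue by representation.
The 1/4 is divided into 2 equal shares of 1/8 among Emiko, Isamu.
Emiko is living and takes 1/8.
Isamu is living and takes 1/8.
Kenji is living and takes 1/4.

Akira 1/4; Chiyo 1/16; Emiko 1/8; Isamu 1/8; Junko 1/16; Kenji 1/4; Noboru 1/16; Yoshiko 1/16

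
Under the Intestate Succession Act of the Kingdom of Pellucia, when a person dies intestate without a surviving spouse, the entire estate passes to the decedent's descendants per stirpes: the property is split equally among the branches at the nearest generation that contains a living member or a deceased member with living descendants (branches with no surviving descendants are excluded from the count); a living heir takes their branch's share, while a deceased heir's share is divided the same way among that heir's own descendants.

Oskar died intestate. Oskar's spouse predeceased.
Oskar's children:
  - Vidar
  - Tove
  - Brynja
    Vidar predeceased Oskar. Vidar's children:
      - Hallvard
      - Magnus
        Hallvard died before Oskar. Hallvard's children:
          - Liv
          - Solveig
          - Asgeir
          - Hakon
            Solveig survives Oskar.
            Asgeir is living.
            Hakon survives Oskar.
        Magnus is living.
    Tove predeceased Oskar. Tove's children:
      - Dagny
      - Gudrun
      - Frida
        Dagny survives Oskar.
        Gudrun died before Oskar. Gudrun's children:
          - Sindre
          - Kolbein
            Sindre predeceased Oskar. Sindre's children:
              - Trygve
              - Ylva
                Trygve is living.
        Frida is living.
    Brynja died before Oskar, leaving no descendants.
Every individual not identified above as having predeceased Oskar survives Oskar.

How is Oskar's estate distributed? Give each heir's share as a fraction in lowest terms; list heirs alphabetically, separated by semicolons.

Asgeir 1/16; Dagny 1/6; Frida 1/6; Hakon 1/16; Kolbein 1/12; Liv 1/16; Magnus 1/4; Solveig 1/16; Trygve 1/24; Ylva 1/24

There is no surviving spouse, so the entire estate passes to Oskar's descendants per stirpes.
Brynja left no surviving issue, so that branch lapses and is disregarded.
The estate is divided into 2 equal shares of 1/2 among Vidar, Tove.
Vidar predeceased; the 1/2 allotted to Vidar's branch passes to Vidar's issue by representation.
The 1/2 is divided into 2 equal shares of 1/4 among Hallvard, Magnus.
Hallvard predeceased; the 1/4 allotted to Hallvard's branch passes to Hallvard's issue by representation.
The 1/4 is divided into 4 equal shares of 1/16 among Liv, Solveig, Asgeir, Hakon.
Liv is living and takes 1/16.
Solveig is living and takes 1/16.
Asgeir is living and takes 1/16.
Hakon is living and takes 1/16.
Magnus is living and takes 1/4.
Tove predeceased; the 1/2 allotted to Tove's branch passes to Tove's issue by representation.
The 1/2 is divided into 3 equal shares of 1/6 among Dagny, Gudrun, Frida.
Dagny is living and takes 1/6.
Gudrun predeceased; the 1/6 allotted to Gudrun's branch passes to Gudrun's issue by representation.
The 1/6 is divided into 2 equal shares of 1/12 among Sindre, Kolbein.
Sindre predeceased; the 1/12 allotted to Sindre's branch passes to Sindre's issue by representation.
The 1/12 is divided into 2 equal shares of 1/24 among Trygve, Ylva.
Trygve is living and takes 1/24.
Ylva is living and takes 1/24.
Kolbein is living and takes 1/12.
Frida is living and takes 1/6.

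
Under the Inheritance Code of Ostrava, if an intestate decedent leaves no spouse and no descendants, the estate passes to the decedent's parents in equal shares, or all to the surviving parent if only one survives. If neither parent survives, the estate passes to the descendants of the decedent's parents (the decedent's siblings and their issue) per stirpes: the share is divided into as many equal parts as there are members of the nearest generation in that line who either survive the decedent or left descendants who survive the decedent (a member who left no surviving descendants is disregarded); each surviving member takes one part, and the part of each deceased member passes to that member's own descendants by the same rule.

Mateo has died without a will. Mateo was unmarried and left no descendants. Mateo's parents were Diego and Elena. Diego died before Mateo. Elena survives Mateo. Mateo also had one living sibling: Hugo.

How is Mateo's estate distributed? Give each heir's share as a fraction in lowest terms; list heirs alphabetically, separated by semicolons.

Elena 1

Only one parent, Elena, survives, so Elena takes the entire estate. The siblings take nothing because a surviving parent has priority.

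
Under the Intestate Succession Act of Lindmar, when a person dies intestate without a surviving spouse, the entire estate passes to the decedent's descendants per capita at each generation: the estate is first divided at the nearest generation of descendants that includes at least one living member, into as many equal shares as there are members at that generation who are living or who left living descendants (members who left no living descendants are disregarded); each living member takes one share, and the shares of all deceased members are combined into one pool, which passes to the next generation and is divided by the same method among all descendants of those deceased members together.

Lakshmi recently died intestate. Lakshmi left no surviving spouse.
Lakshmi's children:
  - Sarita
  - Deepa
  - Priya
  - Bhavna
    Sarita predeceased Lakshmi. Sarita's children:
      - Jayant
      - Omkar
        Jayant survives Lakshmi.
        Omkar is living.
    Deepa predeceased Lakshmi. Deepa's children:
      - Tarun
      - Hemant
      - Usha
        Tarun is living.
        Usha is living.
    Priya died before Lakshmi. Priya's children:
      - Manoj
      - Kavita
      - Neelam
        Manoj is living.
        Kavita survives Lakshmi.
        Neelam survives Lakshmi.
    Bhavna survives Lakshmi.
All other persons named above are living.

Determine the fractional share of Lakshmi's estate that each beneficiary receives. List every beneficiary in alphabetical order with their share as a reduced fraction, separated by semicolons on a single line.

There is no surviving spouse, so the entire estate passes to Lakshmi's descendants per capita at each generation.
At generation 1 (Sarita, Deepa, Priya, Bhavna) there are 4 shares of (1)/4 = 1/4 each.
Living: Bhavna — each takes 1/4.
Deceased: Sarita, Deepa, and Priya. Their combined 3/4 is pooled and carried to generation 2.
At generation 2 (Jayant, Omkar, Tarun, Hemant, Usha, Manoj, Kavita, Neelam) there are 8 shares of (3/4)/8 = 3/32 each.
Living: Jayant, Omkar, Tarun, Hemant, Usha, Manoj, Kavita, and Neelam — each takes 3/32.

Bhavna 1/4; Hemant 3/32; Jayant 3/32; Kavita 3/32; Manoj 3/32; Neelam 3/32; Omkar 3/32; Tarun 3/32; Usha 3/32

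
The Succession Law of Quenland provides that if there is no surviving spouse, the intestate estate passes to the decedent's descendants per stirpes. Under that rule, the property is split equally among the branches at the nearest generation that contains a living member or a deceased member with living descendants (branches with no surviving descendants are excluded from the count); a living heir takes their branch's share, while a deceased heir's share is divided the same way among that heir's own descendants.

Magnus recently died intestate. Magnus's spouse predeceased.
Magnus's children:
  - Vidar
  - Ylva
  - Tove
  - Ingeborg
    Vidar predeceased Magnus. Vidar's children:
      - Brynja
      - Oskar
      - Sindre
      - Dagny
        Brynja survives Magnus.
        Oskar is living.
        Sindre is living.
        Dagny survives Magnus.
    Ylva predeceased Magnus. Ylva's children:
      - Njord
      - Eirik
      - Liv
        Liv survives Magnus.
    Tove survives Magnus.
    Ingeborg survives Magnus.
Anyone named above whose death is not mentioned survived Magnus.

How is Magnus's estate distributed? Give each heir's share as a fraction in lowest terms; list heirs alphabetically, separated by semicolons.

There is no surviving spouse, so the entire estate passes to Magnus's descendants per stirpes.
The estate is divided into 4 equal shares of 1/4 among Vidar, Ylva, Tove, Ingeborg.
Vidar predeceased; the 1/4 allotted to Vidar's branch passes to Vidar's issue by representation.
The 1/4 is divided into 4 equal shares of 1/16 among Brynja, Oskar, Sindre, Dagny.
Brynja is living and takes 1/16.
Oskar is living and takes 1/16.
Sindre is living and takes 1/16.
Dagny is living and takes 1/16.
Ylva predeceased; the 1/4 allotted to Ylva's branch passes to Ylva's issue by representation.
The 1/4 is divided into 3 equal shares of 1/12 among Njord, Eirik, Liv.
Njord is living and takes 1/12.
Eirik is living and takes 1/12.
Liv is living and takes 1/12.
Tove is living and takes 1/4.
Ingeborg is living and takes 1/4.

Brynja 1/16; Dagny 1/16; Eirik 1/12; Ingeborg 1/4; Liv 1/12; Njord 1/12; Oskar 1/16; Sindre 1/16; Tove 1/4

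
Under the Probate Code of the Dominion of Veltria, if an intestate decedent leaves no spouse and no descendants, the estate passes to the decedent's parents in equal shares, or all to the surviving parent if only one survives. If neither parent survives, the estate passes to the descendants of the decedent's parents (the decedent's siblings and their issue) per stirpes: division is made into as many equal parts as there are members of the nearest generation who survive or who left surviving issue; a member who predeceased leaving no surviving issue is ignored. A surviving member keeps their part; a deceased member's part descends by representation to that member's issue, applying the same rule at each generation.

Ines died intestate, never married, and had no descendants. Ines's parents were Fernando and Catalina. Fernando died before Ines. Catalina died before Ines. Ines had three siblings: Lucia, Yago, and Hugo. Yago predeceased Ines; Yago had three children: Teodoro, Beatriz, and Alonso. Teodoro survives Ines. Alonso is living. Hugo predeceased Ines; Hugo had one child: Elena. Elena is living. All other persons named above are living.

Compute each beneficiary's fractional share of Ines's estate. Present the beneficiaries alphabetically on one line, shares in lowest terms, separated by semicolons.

Alonso 1/9; Beatriz 1/9; Elena 1/3; Lucia 1/3; Teodoro 1/9

Neither parent survives and there are no descendants, so the estate passes to Ines's siblings and their issue per stirpes.
The estate is divided into 3 equal shares of 1/3 among Lucia, Yago, Hugo.
Lucia is living and takes 1/3.
Yago predeceased; the 1/3 allotted to Yago's branch passes to Yago's issue by representation.
The 1/3 is divided into 3 equal shares of 1/9 among Teodoro, Beatriz, Alonso.
Teodoro is living and takes 1/9.
Beatriz is living and takes 1/9.
Alonso is living and takes 1/9.
Hugo predeceased; the 1/3 allotted to Hugo's branch passes to Hugo's issue by representation.
Elena is the sole taker at this level and receives the full 1/3.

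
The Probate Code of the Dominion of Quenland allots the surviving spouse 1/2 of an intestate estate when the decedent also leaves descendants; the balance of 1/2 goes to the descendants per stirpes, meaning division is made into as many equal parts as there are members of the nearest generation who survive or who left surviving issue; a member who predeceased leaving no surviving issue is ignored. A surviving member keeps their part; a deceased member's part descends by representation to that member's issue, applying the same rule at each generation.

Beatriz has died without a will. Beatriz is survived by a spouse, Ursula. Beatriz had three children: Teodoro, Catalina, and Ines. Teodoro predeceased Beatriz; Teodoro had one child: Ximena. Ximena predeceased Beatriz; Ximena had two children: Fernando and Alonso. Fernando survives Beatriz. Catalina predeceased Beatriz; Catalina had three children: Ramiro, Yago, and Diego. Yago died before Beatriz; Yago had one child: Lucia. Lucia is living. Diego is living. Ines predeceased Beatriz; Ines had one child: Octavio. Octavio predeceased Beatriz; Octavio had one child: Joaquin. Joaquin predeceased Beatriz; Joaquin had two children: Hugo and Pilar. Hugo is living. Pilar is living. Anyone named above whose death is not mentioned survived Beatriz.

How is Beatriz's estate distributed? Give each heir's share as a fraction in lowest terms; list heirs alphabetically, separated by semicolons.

Ursula, as surviving spouse, takes 1/2.
The remaining 1/2 passes to Beatriz's descendants per stirpes.
The 1/2 is divided into 3 equal shares of 1/6 among Teodoro, Catalina, Ines.
Teodoro predeceased; the 1/6 allotted to Teodoro's branch passes to Teodoro's issue by representation.
Ximena's line is the sole branch at this level, so the full 1/6 passes to Ximena's issue by representation.
The 1/6 is divided into 2 equal shares of 1/12 among Fernando, Alonso.
Fernando is living and takes 1/12.
Alonso is living and takes 1/12.
Catalina predeceased; the 1/6 allotted to Catalina's branch passes to Catalina's issue by representation.
The 1/6 is divided into 3 equal shares of 1/18 among Ramiro, Yago, Diego.
Ramiro is living and takes 1/18.
Yago predeceased; the 1/18 allotted to Yago's branch passes to Yago's issue by representation.
Lucia is the sole taker at this level and receives the full 1/18.
Diego is living and takes 1/18.
Ines predeceased; the 1/6 allotted to Ines's branch passes to Ines's issue by representation.
Octavio's line is the sole branch at this level, so the full 1/6 passes to Octavio's issue by representation.
Joaquin's line is the sole branch at this level, so the full 1/6 passes to Joaquin's issue by representation.
The 1/6 is divided into 2 equal shares of 1/12 among Hugo, Pilar.
Hugo is living and takes 1/12.
Pilar is living and takes 1/12.

Alonso 1/12; Diego 1/18; Fernando 1/12; Hugo 1/12; Lucia 1/18; Pilar 1/12; Ramiro 1/18; Ursula 1/2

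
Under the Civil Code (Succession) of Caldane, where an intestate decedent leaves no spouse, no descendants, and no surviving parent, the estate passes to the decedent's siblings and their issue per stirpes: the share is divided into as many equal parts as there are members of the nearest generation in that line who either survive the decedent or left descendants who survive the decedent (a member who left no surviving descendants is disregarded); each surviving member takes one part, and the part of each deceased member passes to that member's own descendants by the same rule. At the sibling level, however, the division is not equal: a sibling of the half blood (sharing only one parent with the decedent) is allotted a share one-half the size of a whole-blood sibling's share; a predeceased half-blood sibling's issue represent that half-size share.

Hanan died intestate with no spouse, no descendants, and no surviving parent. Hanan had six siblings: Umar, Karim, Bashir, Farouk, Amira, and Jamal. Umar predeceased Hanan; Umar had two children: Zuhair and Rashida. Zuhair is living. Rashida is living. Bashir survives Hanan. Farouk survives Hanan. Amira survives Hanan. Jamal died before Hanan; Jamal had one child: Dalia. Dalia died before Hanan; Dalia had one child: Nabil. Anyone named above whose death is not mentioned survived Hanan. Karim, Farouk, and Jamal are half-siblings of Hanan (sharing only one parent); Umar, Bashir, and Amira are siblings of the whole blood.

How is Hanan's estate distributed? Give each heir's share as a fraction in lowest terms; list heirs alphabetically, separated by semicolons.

No spouse, descendants, or parent survives, so the estate passes to Hanan's siblings per stirpes.
Half-blood siblings count for one-half the weight of whole-blood siblings at the initial division.
Dividing 1 in proportion to weights (total weight 9/2): Umar (weight 1) → 2/9; Karim (weight 1/2) → 1/9; Bashir (weight 1) → 2/9; Farouk (weight 1/2) → 1/9; Amira (weight 1) → 2/9; Jamal (weight 1/2) → 1/9.
Umar predeceased; the 2/9 allotted to Umar's branch passes to Umar's issue by representation.
The 2/9 is divided into 2 equal shares of 1/9 among Zuhair, Rashida.
Zuhair is living and takes 1/9.
Rashida is living and takes 1/9.
Karim is living and takes 1/9.
Bashir is living and takes 2/9.
Farouk is living and takes 1/9.
Amira is living and takes 2/9.
Jamal predeceased; the 1/9 allotted to Jamal's branch passes to Jamal's issue by representation.
Dalia's line is the sole branch at this level, so the full 1/9 passes to Dalia's issue by representation.
Nabil is the sole taker at this level and receives the full 1/9.

Amira 2/9; Bashir 2/9; Farouk 1/9; Karim 1/9; Nabil 1/9; Rashida 1/9; Zuhair 1/9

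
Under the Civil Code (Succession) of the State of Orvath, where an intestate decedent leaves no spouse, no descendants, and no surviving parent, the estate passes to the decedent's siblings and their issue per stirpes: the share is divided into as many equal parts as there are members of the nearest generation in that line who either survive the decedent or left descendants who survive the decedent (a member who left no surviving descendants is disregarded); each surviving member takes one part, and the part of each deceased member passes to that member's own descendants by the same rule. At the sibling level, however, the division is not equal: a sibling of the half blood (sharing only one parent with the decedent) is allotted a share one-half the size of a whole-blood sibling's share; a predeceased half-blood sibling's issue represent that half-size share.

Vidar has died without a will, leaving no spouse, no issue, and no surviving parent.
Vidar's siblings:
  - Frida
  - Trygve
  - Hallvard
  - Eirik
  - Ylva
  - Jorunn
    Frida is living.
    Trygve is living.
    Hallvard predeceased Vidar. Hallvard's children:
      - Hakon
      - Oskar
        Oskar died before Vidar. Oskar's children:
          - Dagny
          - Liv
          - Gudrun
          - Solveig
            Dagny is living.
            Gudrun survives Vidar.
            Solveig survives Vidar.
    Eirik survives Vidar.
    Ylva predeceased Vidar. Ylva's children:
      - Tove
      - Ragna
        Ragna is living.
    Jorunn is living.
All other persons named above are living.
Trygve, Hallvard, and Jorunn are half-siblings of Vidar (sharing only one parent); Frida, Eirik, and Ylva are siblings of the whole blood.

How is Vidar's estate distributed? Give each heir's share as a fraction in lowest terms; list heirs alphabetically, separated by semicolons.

No spouse, descendants, or parent survives, so the estate passes to Vidar's siblings per stirpes.
Half-blood siblings count for one-half the weight of whole-blood siblings at the initial division.
Dividing 1 in proportion to weights (total weight 9/2): Frida (weight 1) → 2/9; Trygve (weight 1/2) → 1/9; Hallvard (weight 1/2) → 1/9; Eirik (weight 1) → 2/9; Ylva (weight 1) → 2/9; Jorunn (weight 1/2) → 1/9.
Frida is living and takes 2/9.
Trygve is living and takes 1/9.
Hallvard predeceased; the 1/9 allotted to Hallvard's branch passes to Hallvard's issue by representation.
The 1/9 is divided into 2 equal shares of 1/18 among Hakon, Oskar.
Hakon is living and takes 1/18.
Oskar predeceased; the 1/18 allotted to Oskar's branch passes to Oskar's issue by representation.
The 1/18 is divided into 4 equal shares of 1/72 among Dagny, Liv, Gudrun, Solveig.
Dagny is living and takes 1/72.
Liv is living and takes 1/72.
Gudrun is living and takes 1/72.
Solveig is living and takes 1/72.
Eirik is living and takes 2/9.
Ylva predeceased; the 2/9 allotted to Ylva's branch passes to Ylva's issue by representation.
The 2/9 is divided into 2 equal shares of 1/9 among Tove, Ragna.
Tove is living and takes 1/9.
Ragna is living and takes 1/9.
Jorunn is living and takes 1/9.

Dagny 1/72; Eirik 2/9; Frida 2/9; Gudrun 1/72; Hakon 1/18; Jorunn 1/9; Liv 1/72; Ragna 1/9; Solveig 1/72; Tove 1/9; Trygve 1/9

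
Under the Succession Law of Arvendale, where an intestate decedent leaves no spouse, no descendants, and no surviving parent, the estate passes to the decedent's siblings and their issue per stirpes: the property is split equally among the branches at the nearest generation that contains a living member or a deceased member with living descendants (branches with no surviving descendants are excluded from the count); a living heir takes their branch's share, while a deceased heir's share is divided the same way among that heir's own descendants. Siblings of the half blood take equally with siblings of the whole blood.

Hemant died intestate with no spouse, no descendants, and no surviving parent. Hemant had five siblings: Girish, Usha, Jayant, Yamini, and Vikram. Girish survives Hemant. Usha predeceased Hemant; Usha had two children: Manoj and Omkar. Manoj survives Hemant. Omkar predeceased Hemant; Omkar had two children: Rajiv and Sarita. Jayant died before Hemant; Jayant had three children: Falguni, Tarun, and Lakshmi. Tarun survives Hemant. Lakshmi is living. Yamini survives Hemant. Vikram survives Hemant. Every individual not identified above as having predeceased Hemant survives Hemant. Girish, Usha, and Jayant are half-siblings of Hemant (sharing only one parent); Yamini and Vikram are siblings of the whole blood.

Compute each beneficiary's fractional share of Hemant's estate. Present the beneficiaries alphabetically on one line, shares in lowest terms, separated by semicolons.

Falguni 1/15; Girish 1/5; Lakshmi 1/15; Manoj 1/10; Rajiv 1/20; Sarita 1/20; Tarun 1/15; Vikram 1/5; Yamini 1/5

No spouse, descendants, or parent survives, so the estate passes to Hemant's siblings per stirpes.
Half-blood and whole-blood siblings take equally under the stated rule.
The estate is divided into 5 equal shares of 1/5 among Girish, Usha, Jayant, Yamini, Vikram.
Girish is living and takes 1/5.
Usha predeceased; the 1/5 allotted to Usha's branch passes to Usha's issue by representation.
The 1/5 is divided into 2 equal shares of 1/10 among Manoj, Omkar.
Manoj is living and takes 1/10.
Omkar predeceased; the 1/10 allotted to Omkar's branch passes to Omkar's issue by representation.
The 1/10 is divided into 2 equal shares of 1/20 among Rajiv, Sarita.
Rajiv is living and takes 1/20.
Sarita is living and takes 1/20.
Jayant predeceased; the 1/5 allotted to Jayant's branch passes to Jayant's issue by representation.
The 1/5 is divided into 3 equal shares of 1/15 among Falguni, Tarun, Lakshmi.
Falguni is living and takes 1/15.
Tarun is living and takes 1/15.
Lakshmi is living and takes 1/15.
Yamini is living and takes 1/5.
Vikram is living and takes 1/5.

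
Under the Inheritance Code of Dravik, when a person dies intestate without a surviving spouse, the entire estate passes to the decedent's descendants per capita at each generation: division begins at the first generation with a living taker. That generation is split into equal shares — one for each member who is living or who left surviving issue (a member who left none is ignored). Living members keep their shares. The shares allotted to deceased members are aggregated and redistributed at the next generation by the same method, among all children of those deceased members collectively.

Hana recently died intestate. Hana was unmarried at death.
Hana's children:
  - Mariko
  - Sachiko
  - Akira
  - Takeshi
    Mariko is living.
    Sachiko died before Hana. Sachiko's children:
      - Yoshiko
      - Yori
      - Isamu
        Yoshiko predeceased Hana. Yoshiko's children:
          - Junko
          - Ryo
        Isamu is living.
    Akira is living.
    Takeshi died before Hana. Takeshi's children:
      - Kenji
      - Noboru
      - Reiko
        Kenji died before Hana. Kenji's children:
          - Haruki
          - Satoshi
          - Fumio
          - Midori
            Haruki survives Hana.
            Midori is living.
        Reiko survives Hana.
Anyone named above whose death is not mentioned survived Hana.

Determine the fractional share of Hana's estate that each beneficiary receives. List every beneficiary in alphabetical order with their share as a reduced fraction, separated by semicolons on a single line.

Akira 1/4; Fumio 1/36; Haruki 1/36; Isamu 1/12; Junko 1/36; Mariko 1/4; Midori 1/36; Noboru 1/12; Reiko 1/12; Ryo 1/36; Satoshi 1/36; Yori 1/12

There is no surviving spouse, so the entire estate passes to Hana's descendants per capita at each generation.
At generation 1 (Mariko, Sachiko, Akira, Takeshi) there are 4 shares of (1)/4 = 1/4 each.
Living: Mariko and Akira — each takes 1/4.
Deceased: Sachiko and Takeshi. Their combined 1/2 is pooled and carried to generation 2.
At generation 2 (Yoshiko, Yori, Isamu, Kenji, Noboru, Reiko) there are 6 shares of (1/2)/6 = 1/12 each.
Living: Yori, Isamu, Noboru, and Reiko — each takes 1/12.
Deceased: Yoshiko and Kenji. Their combined 1/6 is pooled and carried to generation 3.
At generation 3 (Junko, Ryo, Haruki, Satoshi, Fumio, Midori) there are 6 shares of (1/6)/6 = 1/36 each.
Living: Junko, Ryo, Haruki, Satoshi, Fumio, and Midori — each takes 1/36.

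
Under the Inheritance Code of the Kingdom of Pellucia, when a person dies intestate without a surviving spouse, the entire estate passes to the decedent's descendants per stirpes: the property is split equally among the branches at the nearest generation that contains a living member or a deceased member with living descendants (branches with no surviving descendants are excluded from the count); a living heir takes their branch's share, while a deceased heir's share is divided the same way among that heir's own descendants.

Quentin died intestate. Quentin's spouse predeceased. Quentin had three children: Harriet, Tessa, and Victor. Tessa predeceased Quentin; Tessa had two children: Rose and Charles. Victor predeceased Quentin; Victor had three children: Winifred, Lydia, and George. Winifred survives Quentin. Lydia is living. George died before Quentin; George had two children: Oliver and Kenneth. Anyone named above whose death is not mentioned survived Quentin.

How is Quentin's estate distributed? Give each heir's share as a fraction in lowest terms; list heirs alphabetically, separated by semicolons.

Charles 1/6; Harriet 1/3; Kenneth 1/18; Lydia 1/9; Oliver 1/18; Rose 1/6; Winifred 1/9

There is no surviving spouse, so the entire estate passes to Quentin's descendants per stirpes.
The estate is divided into 3 equal shares of 1/3 among Harriet, Tessa, Victor.
Harriet is living and takes 1/3.
Tessa predeceased; the 1/3 allotted to Tessa's branch passes to Tessa's issue by representation.
The 1/3 is divided into 2 equal shares of 1/6 among Rose, Charles.
Rose is living and takes 1/6.
Charles is living and takes 1/6.
Victor predeceased; the 1/3 allotted to Victor's branch passes to Victor's issue by representation.
The 1/3 is divided into 3 equal shares of 1/9 among Winifred, Lydia, George.
Winifred is living and takes 1/9.
Lydia is living and takes 1/9.
George predeceased; the 1/9 allotted to George's branch passes to George's issue by representation.
The 1/9 is divided into 2 equal shares of 1/18 among Oliver, Kenneth.
Oliver is living and takes 1/18.
Kenneth is living and takes 1/18.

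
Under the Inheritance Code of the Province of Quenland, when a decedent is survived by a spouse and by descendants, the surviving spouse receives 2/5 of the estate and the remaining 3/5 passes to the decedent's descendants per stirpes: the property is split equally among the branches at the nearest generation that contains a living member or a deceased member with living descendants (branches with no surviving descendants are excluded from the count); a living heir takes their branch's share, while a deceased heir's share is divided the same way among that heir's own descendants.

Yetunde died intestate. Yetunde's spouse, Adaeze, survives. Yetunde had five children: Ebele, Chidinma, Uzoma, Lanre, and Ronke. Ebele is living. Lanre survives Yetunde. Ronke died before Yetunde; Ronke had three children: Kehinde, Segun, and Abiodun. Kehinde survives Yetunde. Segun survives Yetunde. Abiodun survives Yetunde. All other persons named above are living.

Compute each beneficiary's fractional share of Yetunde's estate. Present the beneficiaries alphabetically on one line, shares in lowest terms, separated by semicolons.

Abiodun 1/25; Adaeze 2/5; Chidinma 3/25; Ebele 3/25; Kehinde 1/25; Lanre 3/25; Segun 1/25; Uzoma 3/25

Adaeze, as surviving spouse, takes 2/5.
The remaining 3/5 passes to Yetunde's descendants per stirpes.
The 3/5 is divided into 5 equal shares of 3/25 among Ebele, Chidinma, Uzoma, Lanre, Ronke.
Ebele is living and takes 3/25.
Chidinma is living and takes 3/25.
Uzoma is living and takes 3/25.
Lanre is living and takes 3/25.
Ronke predeceased; the 3/25 allotted to Ronke's branch passes to Ronke's issue by representation.
The 3/25 is divided into 3 equal shares of 1/25 among Kehinde, Segun, Abiodun.
Kehinde is living and takes 1/25.
Segun is living and takes 1/25.
Abiodun is living and takes 1/25.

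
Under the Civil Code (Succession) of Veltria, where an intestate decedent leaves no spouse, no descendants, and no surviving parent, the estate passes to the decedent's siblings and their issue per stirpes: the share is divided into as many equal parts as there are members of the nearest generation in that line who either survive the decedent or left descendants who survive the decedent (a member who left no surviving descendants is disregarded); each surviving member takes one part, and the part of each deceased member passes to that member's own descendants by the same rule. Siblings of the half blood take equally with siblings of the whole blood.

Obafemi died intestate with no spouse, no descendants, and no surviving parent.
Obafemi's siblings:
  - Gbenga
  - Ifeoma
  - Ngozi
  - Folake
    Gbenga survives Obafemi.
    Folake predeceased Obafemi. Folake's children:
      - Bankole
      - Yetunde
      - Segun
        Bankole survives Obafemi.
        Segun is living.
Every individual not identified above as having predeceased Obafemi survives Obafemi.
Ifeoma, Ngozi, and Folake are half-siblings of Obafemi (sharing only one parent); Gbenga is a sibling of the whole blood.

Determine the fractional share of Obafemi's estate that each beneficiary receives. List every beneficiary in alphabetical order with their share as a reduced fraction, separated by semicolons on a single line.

No spouse, descendants, or parent survives, so the estate passes to Obafemi's siblings per stirpes.
Half-blood and whole-blood siblings take equally under the stated rule.
The estate is divided into 4 equal shares of 1/4 among Gbenga, Ifeoma, Ngozi, Folake.
Gbenga is living and takes 1/4.
Ifeoma is living and takes 1/4.
Ngozi is living and takes 1/4.
Folake predeceased; the 1/4 allotted to Folake's branch passes to Folake's issue by representation.
The 1/4 is divided into 3 equal shares of 1/12 among Bankole, Yetunde, Segun.
Bankole is living and takes 1/12.
Yetunde is living and takes 1/12.
Segun is living and takes 1/12.

Bankole 1/12; Gbenga 1/4; Ifeoma 1/4; Ngozi 1/4; Segun 1/12; Yetunde 1/12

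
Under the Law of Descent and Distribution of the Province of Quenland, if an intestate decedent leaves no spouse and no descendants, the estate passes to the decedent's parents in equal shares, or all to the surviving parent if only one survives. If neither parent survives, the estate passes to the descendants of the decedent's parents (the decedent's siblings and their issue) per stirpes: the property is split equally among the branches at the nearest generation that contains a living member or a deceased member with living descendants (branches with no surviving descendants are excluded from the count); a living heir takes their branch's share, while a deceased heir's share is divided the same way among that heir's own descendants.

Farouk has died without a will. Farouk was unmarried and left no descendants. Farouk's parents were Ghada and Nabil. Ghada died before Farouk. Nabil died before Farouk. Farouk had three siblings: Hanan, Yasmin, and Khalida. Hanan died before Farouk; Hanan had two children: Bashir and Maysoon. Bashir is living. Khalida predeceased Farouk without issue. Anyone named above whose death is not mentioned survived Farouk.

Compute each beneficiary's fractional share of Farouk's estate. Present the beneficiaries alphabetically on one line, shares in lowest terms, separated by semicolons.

Neither parent survives and there are no descendants, so the estate passes to Farouk's siblings and their issue per stirpes.
Khalida left no surviving issue, so that branch lapses and is disregarded.
The estate is divided into 2 equal shares of 1/2 among Hanan, Yasmin.
Hanan predeceased; the 1/2 allotted to Hanan's branch passes to Hanan's issue by representation.
The 1/2 is divided into 2 equal shares of 1/4 among Bashir, Maysoon.
Bashir is living and takes 1/4.
Maysoon is living and takes 1/4.
Yasmin is living and takes 1/2.

Bashir 1/4; Maysoon 1/4; Yasmin 1/2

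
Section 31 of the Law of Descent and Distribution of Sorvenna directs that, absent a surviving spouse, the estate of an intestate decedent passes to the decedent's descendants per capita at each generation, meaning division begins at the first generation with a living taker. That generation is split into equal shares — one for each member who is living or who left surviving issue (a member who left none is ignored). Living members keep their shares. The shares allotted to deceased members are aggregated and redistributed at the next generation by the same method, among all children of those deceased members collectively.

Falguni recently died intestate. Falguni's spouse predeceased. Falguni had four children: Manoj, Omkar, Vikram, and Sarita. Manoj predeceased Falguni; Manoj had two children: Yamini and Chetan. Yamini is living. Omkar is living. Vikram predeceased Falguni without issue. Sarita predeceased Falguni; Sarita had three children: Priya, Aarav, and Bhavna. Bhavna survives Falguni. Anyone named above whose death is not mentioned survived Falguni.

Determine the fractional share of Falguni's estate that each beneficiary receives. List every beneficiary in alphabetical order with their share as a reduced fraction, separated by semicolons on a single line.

Aarav 2/15; Bhavna 2/15; Chetan 2/15; Omkar 1/3; Priya 2/15; Yamini 2/15

There is no surviving spouse, so the entire estate passes to Falguni's descendants per capita at each generation.
At generation 1 (Manoj, Omkar, Sarita) there are 3 shares of (1)/3 = 1/3 each.
Living: Omkar — each takes 1/3.
Deceased: Manoj and Sarita. Their combined 2/3 is pooled and carried to generation 2.
At generation 2 (Yamini, Chetan, Priya, Aarav, Bhavna) there are 5 shares of (2/3)/5 = 2/15 each.
Living: Yamini, Chetan, Priya, Aarav, and Bhavna — each takes 2/15.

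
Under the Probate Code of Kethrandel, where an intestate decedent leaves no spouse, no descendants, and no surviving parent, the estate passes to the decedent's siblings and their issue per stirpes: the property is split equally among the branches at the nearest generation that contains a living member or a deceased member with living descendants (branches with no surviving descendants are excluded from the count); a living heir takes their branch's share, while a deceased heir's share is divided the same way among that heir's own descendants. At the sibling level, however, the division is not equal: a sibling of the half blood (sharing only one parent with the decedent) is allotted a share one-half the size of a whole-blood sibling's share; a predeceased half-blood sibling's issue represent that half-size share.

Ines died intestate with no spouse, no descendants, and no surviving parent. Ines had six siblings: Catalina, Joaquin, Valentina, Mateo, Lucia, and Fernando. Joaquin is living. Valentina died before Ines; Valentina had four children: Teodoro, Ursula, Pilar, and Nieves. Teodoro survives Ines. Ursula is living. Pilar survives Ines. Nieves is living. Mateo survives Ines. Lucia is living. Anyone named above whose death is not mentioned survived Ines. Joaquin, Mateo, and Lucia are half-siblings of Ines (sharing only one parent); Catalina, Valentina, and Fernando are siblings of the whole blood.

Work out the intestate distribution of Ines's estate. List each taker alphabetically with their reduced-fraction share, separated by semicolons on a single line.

Catalina 2/9; Fernando 2/9; Joaquin 1/9; Lucia 1/9; Mateo 1/9; Nieves 1/18; Pilar 1/18; Teodoro 1/18; Ursula 1/18

No spouse, descendants, or parent survives, so the estate passes to Ines's siblings per stirpes.
Half-blood siblings count for one-half the weight of whole-blood siblings at the initial division.
Dividing 1 in proportion to weights (total weight 9/2): Catalina (weight 1) → 2/9; Joaquin (weight 1/2) → 1/9; Valentina (weight 1) → 2/9; Mateo (weight 1/2) → 1/9; Lucia (weight 1/2) → 1/9; Fernando (weight 1) → 2/9.
Catalina is living and takes 2/9.
Joaquin is living and takes 1/9.
Valentina predeceased; the 2/9 allotted to Valentina's branch passes to Valentina's issue by representation.
The 2/9 is divided into 4 equal shares of 1/18 among Teodoro, Ursula, Pilar, Nieves.
Teodoro is living and takes 1/18.
Ursula is living and takes 1/18.
Pilar is living and takes 1/18.
Nieves is living and takes 1/18.
Mateo is living and takes 1/9.
Lucia is living and takes 1/9.
Fernando is living and takes 2/9.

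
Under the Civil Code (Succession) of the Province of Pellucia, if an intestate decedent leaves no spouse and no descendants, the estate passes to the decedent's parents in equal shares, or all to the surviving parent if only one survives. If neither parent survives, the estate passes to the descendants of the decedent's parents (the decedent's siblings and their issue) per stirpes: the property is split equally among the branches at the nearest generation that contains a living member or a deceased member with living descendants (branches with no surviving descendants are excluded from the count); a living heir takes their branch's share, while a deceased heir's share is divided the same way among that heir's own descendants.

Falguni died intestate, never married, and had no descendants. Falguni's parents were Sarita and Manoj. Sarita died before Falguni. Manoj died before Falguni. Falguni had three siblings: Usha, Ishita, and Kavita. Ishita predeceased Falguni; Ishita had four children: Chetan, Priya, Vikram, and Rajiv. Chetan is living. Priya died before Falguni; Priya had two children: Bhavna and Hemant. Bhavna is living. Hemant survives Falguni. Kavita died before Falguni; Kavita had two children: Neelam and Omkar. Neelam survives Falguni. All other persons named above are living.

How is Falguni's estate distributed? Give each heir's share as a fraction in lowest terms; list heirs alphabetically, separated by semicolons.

Neither parent survives and there are no descendants, so the estate passes to Falguni's siblings and their issue per stirpes.
The estate is divided into 3 equal shares of 1/3 among Usha, Ishita, Kavita.
Usha is living and takes 1/3.
Ishita predeceased; the 1/3 allotted to Ishita's branch passes to Ishita's issue by representation.
The 1/3 is divided into 4 equal shares of 1/12 among Chetan, Priya, Vikram, Rajiv.
Chetan is living and takes 1/12.
Priya predeceased; the 1/12 allotted to Priya's branch passes to Priya's issue by representation.
The 1/12 is divided into 2 equal shares of 1/24 among Bhavna, Hemant.
Bhavna is living and takes 1/24.
Hemant is living and takes 1/24.
Vikram is living and takes 1/12.
Rajiv is living and takes 1/12.
Kavita predeceased; the 1/3 allotted to Kavita's branch passes to Kavita's issue by representation.
The 1/3 is divided into 2 equal shares of 1/6 among Neelam, Omkar.
Neelam is living and takes 1/6.
Omkar is living and takes 1/6.

Bhavna 1/24; Chetan 1/12; Hemant 1/24; Neelam 1/6; Omkar 1/6; Rajiv 1/12; Usha 1/3; Vikram 1/12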